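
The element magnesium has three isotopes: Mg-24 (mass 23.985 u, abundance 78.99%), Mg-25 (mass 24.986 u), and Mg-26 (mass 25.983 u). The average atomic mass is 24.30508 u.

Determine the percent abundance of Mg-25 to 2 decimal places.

10.00%

The remaining 21.01% is split between Mg-25 (fraction x) and Mg-26 (fraction 0.2101 − x).
Substituting: 24.986x + 25.983(0.2101 − x) = 5.3593285
(24.986 − 25.983)x = -0.0996998  ⇒  x = 0.10000, y = 0.11010
Mg-25: 10.00%, Mg-26: 11.01%.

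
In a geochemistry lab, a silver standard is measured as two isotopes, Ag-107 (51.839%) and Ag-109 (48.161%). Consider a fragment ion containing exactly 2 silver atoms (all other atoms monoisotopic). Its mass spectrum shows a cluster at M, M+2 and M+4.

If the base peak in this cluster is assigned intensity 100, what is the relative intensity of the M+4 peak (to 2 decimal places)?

46.45

(0.51839 + 0.48161)^2 gives M 0.2687, M+2 0.4993, M+4 0.2319; the largest is M+2.
P(M+2) = C(2,1) × 0.51839^1 × 0.48161^1 = 2 × 0.51839 × 0.48161 = 0.499324 (base)
P(M+4) = C(2,2) × 0.51839^0 × 0.48161^2 = 1 × 1.0000 × 0.23194819 = 0.231948
Relative intensity = 0.231948 / 0.499324 × 100 = 46.45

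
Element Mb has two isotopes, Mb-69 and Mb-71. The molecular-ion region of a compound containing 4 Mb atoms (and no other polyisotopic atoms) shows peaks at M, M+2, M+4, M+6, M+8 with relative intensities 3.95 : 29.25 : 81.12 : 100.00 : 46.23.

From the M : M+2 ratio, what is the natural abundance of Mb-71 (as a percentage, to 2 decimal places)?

Let p = fractional abundance of Mb-69. I(M+2)/I(M) = [C(4,1)·p^3·(1−p)] / p^4 = 4·(1−p)/p = 29.25/3.95 = 7.4051
(1−p)/p = 7.4051/4 = 1.8513  ⇒  p = 1/(1 + 1.8513) = 0.3507
Mb-69: 35.07%, Mb-71: 64.93%.

64.93%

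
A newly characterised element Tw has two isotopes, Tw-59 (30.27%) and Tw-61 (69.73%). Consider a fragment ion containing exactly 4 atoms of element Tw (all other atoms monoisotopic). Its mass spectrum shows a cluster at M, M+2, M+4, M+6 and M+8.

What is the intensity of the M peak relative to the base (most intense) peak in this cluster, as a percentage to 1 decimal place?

2.0%

(0.3027 + 0.6973)^4 gives M 0.0084, M+2 0.0774, M+4 0.2673, M+6 0.4105, M+8 0.2364; the largest is M+6.
P(M+6) = C(4,3) × 0.3027^1 × 0.6973^3 = 4 × 0.3027 × 0.33904629 = 0.410517 (base)
P(M) = C(4,0) × 0.3027^4 × 0.6973^0 = 1 × 0.00839556 × 1.0000 = 0.008396
Relative intensity = 0.008396 / 0.410517 × 100 = 2.0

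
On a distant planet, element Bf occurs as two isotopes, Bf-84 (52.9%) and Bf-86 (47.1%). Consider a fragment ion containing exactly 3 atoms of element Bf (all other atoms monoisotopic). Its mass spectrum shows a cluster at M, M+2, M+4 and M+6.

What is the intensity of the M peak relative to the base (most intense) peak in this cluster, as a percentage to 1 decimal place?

37.4%

(0.529 + 0.471)^3 gives M 0.1480, M+2 0.3954, M+4 0.3521, M+6 0.1045; the largest is M+2.
P(M+2) = C(3,1) × 0.529^2 × 0.471^1 = 3 × 0.279841 × 0.4710 = 0.395415 (base)
P(M) = C(3,0) × 0.529^3 × 0.471^0 = 1 × 0.14803589 × 1.0000 = 0.148036
Relative intensity = 0.148036 / 0.395415 × 100 = 37.4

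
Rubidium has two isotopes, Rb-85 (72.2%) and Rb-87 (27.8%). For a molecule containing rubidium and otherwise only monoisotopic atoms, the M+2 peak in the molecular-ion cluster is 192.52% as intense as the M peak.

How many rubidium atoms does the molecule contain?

5

For n independent Rb atoms, I(M+2)/I(M) = n · (abundance Rb-87) / (abundance Rb-85) = n · 0.278/0.722.
n = 1.9252 × 0.722/0.278 = 5.00 ≈ 5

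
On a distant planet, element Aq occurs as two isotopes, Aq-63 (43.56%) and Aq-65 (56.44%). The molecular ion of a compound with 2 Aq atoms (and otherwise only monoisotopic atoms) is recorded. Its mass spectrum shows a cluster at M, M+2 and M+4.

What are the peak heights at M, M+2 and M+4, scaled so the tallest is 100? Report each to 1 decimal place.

Each Aq atom is independently Aq-63 (p = 0.4356) or Aq-65 (q = 0.5644); the cluster is the binomial expansion (p + q)^2.
P(M) = 0.4356^2 = 0.189747
P(M+2) = 2 × 0.4356^1 × 0.5644^1 = 0.491705
P(M+4) = 0.5644^2 = 0.318547
The M+2 peak is largest (0.491705); scaling to 100 gives 38.6 : 100.0 : 64.8.

38.6 : 100.0 : 64.8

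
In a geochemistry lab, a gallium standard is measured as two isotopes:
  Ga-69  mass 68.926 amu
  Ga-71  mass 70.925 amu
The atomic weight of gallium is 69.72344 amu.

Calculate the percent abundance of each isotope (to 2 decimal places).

Writing the weighted mean with unknown fraction x of Ga-69:
68.926·x + 70.925·(1 − x) = 69.72344
(68.926 − 70.925)·x = 69.72344 − 70.925
x = -1.20156 / -1.999 = 0.60108 → 60.11% Ga-69, 39.89% Ga-71.

Ga-69: 60.11%, Ga-71: 39.89%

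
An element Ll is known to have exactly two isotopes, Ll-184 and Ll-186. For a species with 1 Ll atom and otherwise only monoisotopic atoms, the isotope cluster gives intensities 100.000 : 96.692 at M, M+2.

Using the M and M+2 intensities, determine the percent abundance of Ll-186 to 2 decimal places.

If p is the fraction of Ll that is Ll-184, then I(M+2)/I(M) = [C(1,1)·p^0·(1−p)] / p^1 = 1·(1−p)/p = 96.692/100.000 = 0.9669
(1−p)/p = 0.9669/1 = 0.9669  ⇒  p = 1/(1 + 0.9669) = 0.5084
Ll-184: 50.84%, Ll-186: 49.16%.

49.16%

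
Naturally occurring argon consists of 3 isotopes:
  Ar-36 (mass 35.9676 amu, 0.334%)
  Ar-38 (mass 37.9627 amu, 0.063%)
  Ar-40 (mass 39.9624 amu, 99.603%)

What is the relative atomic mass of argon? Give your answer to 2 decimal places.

Average mass = Σ (abundance × isotope mass) = 0.00334 × 35.9676 + 0.00063 × 37.9627 + 0.99603 × 39.9624
= 0.12013 + 0.02392 + 39.80375 = 39.94780 amu

39.95 amu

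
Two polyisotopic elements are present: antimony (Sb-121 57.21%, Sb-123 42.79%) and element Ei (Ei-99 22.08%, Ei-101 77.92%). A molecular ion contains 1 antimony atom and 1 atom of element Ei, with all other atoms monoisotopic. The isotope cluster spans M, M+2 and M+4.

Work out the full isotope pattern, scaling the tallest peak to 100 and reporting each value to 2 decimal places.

Antimony pattern (n=1): 0.5721 : 0.4279
Element Ei pattern (n=1): 0.2208 : 0.7792
Convolve the two distributions (both contribute in 2-u steps):
  M: 0.5721×0.2208 = 0.126320
  M+2: 0.5721×0.7792 + 0.4279×0.2208 = 0.540261
  M+4: 0.4279×0.7792 = 0.333420
Scale to base peak (0.540261) = 100: 23.38 : 100.00 : 61.71

23.38 : 100.00 : 61.71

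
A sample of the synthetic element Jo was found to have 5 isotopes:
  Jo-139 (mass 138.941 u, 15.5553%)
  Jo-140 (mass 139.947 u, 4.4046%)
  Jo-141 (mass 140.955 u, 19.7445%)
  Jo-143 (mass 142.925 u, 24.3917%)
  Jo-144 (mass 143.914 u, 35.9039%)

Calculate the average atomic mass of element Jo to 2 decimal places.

Average mass = Σ (abundance × isotope mass) = 0.155553 × 138.941 + 0.044046 × 139.947 + 0.197445 × 140.955 + 0.243917 × 142.925 + 0.359039 × 143.914
= 21.6127 + 6.1641 + 27.8309 + 34.8618 + 51.6707 = 142.1402 u

142.14 u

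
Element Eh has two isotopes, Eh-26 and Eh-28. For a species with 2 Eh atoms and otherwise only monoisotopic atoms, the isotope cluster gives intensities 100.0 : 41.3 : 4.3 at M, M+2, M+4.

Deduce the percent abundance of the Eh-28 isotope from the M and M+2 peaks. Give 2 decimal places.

Let p = fractional abundance of Eh-26. I(M+2)/I(M) = [C(2,1)·p^1·(1−p)] / p^2 = 2·(1−p)/p = 41.3/100.0 = 0.4130
(1−p)/p = 0.4130/2 = 0.2065  ⇒  p = 1/(1 + 0.2065) = 0.8288
Eh-26: 82.88%, Eh-28: 17.12%.

17.12%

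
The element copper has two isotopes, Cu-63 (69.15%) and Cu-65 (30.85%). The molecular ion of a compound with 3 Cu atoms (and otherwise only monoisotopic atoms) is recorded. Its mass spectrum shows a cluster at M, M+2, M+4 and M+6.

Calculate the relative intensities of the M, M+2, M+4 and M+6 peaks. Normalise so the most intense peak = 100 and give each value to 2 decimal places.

Each Cu atom is independently Cu-63 (p = 0.6915) or Cu-65 (q = 0.3085); the cluster is the binomial expansion (p + q)^3.
P(M) = 0.6915^3 = 0.330656
P(M+2) = 3 × 0.6915^2 × 0.3085^1 = 0.442548
P(M+4) = 3 × 0.6915^1 × 0.3085^2 = 0.197435
P(M+6) = 0.3085^3 = 0.029361
The M+2 peak is largest (0.442548); scaling to 100 gives 74.72 : 100.00 : 44.61 : 6.63.

74.72 : 100.00 : 44.61 : 6.63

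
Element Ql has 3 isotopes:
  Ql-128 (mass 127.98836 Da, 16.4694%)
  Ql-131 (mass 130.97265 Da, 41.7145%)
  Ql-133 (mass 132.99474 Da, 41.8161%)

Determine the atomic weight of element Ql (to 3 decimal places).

Average mass = Σ (abundance × isotope mass) = 0.164694 × 127.98836 + 0.417145 × 130.97265 + 0.418161 × 132.99474
= 21.078915 + 54.634586 + 55.613213 = 131.326714 Da

131.327 Da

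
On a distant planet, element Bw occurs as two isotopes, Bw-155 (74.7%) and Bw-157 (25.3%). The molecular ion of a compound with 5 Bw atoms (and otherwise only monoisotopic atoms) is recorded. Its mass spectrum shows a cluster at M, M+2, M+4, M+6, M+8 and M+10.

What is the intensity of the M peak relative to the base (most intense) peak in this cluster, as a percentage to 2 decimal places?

(0.747 + 0.253)^5 gives M 0.2326, M+2 0.3939, M+4 0.2668, M+6 0.0904, M+8 0.0153, M+10 0.0010; the largest is M+2.
P(M+2) = C(5,1) × 0.747^4 × 0.253^1 = 5 × 0.31137404 × 0.2530 = 0.393888 (base)
P(M) = C(5,0) × 0.747^5 × 0.253^0 = 1 × 0.23259641 × 1.0000 = 0.232596
Relative intensity = 0.232596 / 0.393888 × 100 = 59.05

59.05%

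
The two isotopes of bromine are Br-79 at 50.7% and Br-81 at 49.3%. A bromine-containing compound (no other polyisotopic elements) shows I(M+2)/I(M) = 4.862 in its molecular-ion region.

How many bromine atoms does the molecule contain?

With n Br atoms, P(M+2)/P(M) = C(n,1)·p^(n−1)q / p^n = n·q/p = n · 0.493/0.507.
n = 4.862 × 0.507/0.493 = 5.00 ≈ 5

5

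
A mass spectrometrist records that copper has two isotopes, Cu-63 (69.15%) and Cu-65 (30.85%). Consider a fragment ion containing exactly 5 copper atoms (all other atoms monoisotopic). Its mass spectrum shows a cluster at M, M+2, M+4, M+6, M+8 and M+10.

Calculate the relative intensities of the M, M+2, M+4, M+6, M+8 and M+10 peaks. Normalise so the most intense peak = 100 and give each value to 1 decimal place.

44.8 : 100.0 : 89.2 : 39.8 : 8.9 : 0.8

Each Cu atom is independently Cu-63 (p = 0.6915) or Cu-65 (q = 0.3085); the cluster is the binomial expansion (p + q)^5.
P(M) = 0.6915^5 = 0.158111
P(M+2) = 5 × 0.6915^4 × 0.3085^1 = 0.352691
P(M+4) = 10 × 0.6915^3 × 0.3085^2 = 0.314693
P(M+6) = 10 × 0.6915^2 × 0.3085^3 = 0.140394
P(M+8) = 5 × 0.6915^1 × 0.3085^4 = 0.031317
P(M+10) = 0.3085^5 = 0.002794
The M+2 peak is largest (0.352691); scaling to 100 gives 44.8 : 100.0 : 89.2 : 39.8 : 8.9 : 0.8.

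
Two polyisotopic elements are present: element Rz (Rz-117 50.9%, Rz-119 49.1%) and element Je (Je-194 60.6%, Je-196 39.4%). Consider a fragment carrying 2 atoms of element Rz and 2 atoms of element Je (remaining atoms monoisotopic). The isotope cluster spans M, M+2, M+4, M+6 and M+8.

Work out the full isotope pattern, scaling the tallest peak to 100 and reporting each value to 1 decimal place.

Element Rz pattern (n=2): 0.259081 : 0.499838 : 0.241081
Element Je pattern (n=2): 0.367236 : 0.477528 : 0.155236
Convolve the two distributions (both contribute in 2-u steps):
  M: 0.259081×0.367236 = 0.095144
  M+2: 0.259081×0.477528 + 0.499838×0.367236 = 0.307277
  M+4: 0.259081×0.155236 + 0.499838×0.477528 + 0.241081×0.367236 = 0.367439
  M+6: 0.499838×0.155236 + 0.241081×0.477528 = 0.192716
  M+8: 0.241081×0.155236 = 0.037424
Scale to base peak (0.367439) = 100: 25.9 : 83.6 : 100.0 : 52.4 : 10.2

25.9 : 83.6 : 100.0 : 52.4 : 10.2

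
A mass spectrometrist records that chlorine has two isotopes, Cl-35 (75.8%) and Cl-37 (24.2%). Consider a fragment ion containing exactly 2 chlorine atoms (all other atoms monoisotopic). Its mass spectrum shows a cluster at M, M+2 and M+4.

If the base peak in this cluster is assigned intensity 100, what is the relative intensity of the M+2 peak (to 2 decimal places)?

63.85

Term probabilities: M 0.5746, M+2 0.3669, M+4 0.0586. Base peak = M.
P(M) = C(2,0) × 0.758^2 × 0.242^0 = 1 × 0.574564 × 1.0000 = 0.574564 (base)
P(M+2) = C(2,1) × 0.758^1 × 0.242^1 = 2 × 0.7580 × 0.2420 = 0.366872
Relative intensity = 0.366872 / 0.574564 × 100 = 63.85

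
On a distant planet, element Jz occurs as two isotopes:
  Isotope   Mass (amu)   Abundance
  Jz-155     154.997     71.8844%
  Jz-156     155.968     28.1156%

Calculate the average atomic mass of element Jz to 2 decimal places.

155.27 amu

Average mass = Σ (abundance × isotope mass) = 0.718844 × 154.997 + 0.281156 × 155.968
= 111.4187 + 43.8513 = 155.2700 amu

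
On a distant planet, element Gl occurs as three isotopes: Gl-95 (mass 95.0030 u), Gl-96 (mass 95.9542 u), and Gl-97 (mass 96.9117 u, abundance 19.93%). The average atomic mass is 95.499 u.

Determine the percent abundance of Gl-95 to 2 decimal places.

67.92%

Let x and y be the fractions of Gl-95 and Gl-96. Then x + y = 1 − 0.1993 = 0.8007 and 95.0030x + 95.9542y = 95.499 − 0.1993×96.9117 = 76.18449819.
Substituting: 95.0030x + 95.9542(0.8007 − x) = 76.18449819
(95.0030 − 95.9542)x = -0.64602975  ⇒  x = 0.67917, y = 0.12153
Gl-95: 67.92%, Gl-96: 12.15%.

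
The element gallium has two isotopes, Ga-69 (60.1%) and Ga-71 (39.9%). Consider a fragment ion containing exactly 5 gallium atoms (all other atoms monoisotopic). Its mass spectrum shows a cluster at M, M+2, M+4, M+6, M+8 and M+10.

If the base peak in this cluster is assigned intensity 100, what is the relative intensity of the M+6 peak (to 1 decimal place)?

Term probabilities: M 0.0784, M+2 0.2603, M+4 0.3456, M+6 0.2294, M+8 0.0762, M+10 0.0101. Base peak = M+4.
P(M+4) = C(5,2) × 0.601^3 × 0.399^2 = 10 × 0.2170818 × 0.159201 = 0.345596 (base)
P(M+6) = C(5,3) × 0.601^2 × 0.399^3 = 10 × 0.361201 × 0.0635212 = 0.229439
Relative intensity = 0.229439 / 0.345596 × 100 = 66.4

66.4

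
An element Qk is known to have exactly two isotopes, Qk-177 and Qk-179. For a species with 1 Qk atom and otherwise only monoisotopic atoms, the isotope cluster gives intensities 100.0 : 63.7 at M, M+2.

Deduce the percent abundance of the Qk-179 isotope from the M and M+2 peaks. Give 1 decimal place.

Write p for the Qk-177 fraction. I(M+2)/I(M) = [C(1,1)·p^0·(1−p)] / p^1 = 1·(1−p)/p = 63.7/100.0 = 0.6370
(1−p)/p = 0.6370/1 = 0.6370  ⇒  p = 1/(1 + 0.6370) = 0.6109
Qk-177: 61.1%, Qk-179: 38.9%.

38.9%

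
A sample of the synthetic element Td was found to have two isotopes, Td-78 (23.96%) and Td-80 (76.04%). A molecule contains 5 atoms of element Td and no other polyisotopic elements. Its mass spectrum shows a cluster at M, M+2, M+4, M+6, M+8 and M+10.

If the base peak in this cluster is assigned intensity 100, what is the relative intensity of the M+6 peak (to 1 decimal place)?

63.0

Term probabilities: M 0.0008, M+2 0.0125, M+4 0.0795, M+6 0.2524, M+8 0.4005, M+10 0.2542. Base peak = M+8.
P(M+8) = C(5,4) × 0.2396^1 × 0.7604^4 = 5 × 0.2396 × 0.33432468 = 0.400521 (base)
P(M+6) = C(5,3) × 0.2396^2 × 0.7604^3 = 10 × 0.05740816 × 0.43966948 = 0.252406
Relative intensity = 0.252406 / 0.400521 × 100 = 63.0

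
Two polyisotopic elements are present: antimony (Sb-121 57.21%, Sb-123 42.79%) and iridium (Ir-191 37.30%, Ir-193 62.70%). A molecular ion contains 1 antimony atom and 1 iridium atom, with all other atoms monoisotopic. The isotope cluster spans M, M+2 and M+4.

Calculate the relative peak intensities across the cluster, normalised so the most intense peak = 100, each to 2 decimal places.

41.17 : 100.00 : 51.76

Antimony pattern (n=1): 0.5721 : 0.4279
Iridium pattern (n=1): 0.3730 : 0.6270
Convolve the two distributions (both contribute in 2-u steps):
  M: 0.5721×0.3730 = 0.213393
  M+2: 0.5721×0.6270 + 0.4279×0.3730 = 0.518313
  M+4: 0.4279×0.6270 = 0.268293
Scale to base peak (0.518313) = 100: 41.17 : 100.00 : 51.76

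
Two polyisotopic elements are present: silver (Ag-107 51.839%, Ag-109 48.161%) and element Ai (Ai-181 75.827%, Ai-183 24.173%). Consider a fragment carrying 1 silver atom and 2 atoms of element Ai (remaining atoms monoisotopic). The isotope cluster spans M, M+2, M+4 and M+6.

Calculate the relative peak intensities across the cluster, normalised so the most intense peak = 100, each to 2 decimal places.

Silver pattern (n=1): 0.51839 : 0.48161
Element Ai pattern (n=2): 0.57497339 : 0.36659321 : 0.05843339
Convolve the two distributions (both contribute in 2-u steps):
  M: 0.51839×0.57497339 = 0.298060
  M+2: 0.51839×0.36659321 + 0.48161×0.57497339 = 0.466951
  M+4: 0.51839×0.05843339 + 0.48161×0.36659321 = 0.206846
  M+6: 0.48161×0.05843339 = 0.028142
Scale to base peak (0.466951) = 100: 63.83 : 100.00 : 44.30 : 6.03

63.83 : 100.00 : 44.30 : 6.03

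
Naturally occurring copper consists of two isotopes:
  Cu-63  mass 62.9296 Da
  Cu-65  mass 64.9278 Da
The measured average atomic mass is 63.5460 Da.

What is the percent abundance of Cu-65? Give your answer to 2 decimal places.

30.85%

Writing the weighted mean with unknown fraction x of Cu-63:
62.9296·x + 64.9278·(1 − x) = 63.5460
(62.9296 − 64.9278)·x = 63.5460 − 64.9278
x = -1.3818 / -1.9982 = 0.69152 → 69.15% Cu-63, 30.85% Cu-65.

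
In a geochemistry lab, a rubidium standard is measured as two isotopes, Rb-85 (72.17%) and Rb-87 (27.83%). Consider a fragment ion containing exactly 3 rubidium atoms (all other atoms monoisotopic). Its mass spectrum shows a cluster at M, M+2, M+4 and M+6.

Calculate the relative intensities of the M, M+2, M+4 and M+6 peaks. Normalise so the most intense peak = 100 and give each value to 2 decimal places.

86.44 : 100.00 : 38.56 : 4.96

Each Rb atom is independently Rb-85 (p = 0.7217) or Rb-87 (q = 0.2783); the cluster is the binomial expansion (p + q)^3.
P(M) = 0.7217^3 = 0.375898
P(M+2) = 3 × 0.7217^2 × 0.2783^1 = 0.434858
P(M+4) = 3 × 0.7217^1 × 0.2783^2 = 0.167689
P(M+6) = 0.2783^3 = 0.021555
The M+2 peak is largest (0.434858); scaling to 100 gives 86.44 : 100.00 : 38.56 : 4.96.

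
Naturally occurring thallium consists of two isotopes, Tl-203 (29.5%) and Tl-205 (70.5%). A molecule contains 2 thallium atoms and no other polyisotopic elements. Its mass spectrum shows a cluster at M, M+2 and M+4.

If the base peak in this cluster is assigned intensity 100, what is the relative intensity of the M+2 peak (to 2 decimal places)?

83.69

Term probabilities: M 0.0870, M+2 0.4160, M+4 0.4970. Base peak = M+4.
P(M+4) = C(2,2) × 0.295^0 × 0.705^2 = 1 × 1.0000 × 0.497025 = 0.497025 (base)
P(M+2) = C(2,1) × 0.295^1 × 0.705^1 = 2 × 0.2950 × 0.7050 = 0.415950
Relative intensity = 0.415950 / 0.497025 × 100 = 83.69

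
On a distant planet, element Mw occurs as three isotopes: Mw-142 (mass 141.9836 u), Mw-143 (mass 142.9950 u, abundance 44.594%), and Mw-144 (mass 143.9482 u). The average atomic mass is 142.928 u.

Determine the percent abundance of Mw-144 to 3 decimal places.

25.113%

Let x and y be the fractions of Mw-142 and Mw-144. Then x + y = 1 − 0.44594 = 0.55406 and 141.9836x + 143.9482y = 142.928 − 0.44594×142.9950 = 79.1608097.
Substituting: 141.9836x + 143.9482(0.55406 − x) = 79.1608097
(141.9836 − 143.9482)x = -0.595129992  ⇒  x = 0.30293, y = 0.25113
Mw-142: 30.293%, Mw-144: 25.113%.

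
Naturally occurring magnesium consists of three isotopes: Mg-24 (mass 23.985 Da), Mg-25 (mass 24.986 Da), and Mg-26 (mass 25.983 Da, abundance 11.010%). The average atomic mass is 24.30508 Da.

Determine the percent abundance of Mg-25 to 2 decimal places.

Let x and y be the fractions of Mg-24 and Mg-25. Then x + y = 1 − 0.11010 = 0.88990 and 23.985x + 24.986y = 24.30508 − 0.11010×25.983 = 21.4443517.
Substituting: 23.985x + 24.986(0.88990 − x) = 21.4443517
(23.985 − 24.986)x = -0.7906897  ⇒  x = 0.78990, y = 0.10000
Mg-24: 78.99%, Mg-25: 10.00%.

10.00%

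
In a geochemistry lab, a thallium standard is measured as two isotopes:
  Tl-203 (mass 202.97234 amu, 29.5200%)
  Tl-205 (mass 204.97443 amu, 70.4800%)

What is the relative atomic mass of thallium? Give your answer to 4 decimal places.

The abundance-weighted mean is 0.295200 × 202.97234 + 0.704800 × 204.97443
= 59.917435 + 144.465978 = 204.383413 amu

204.3834 amu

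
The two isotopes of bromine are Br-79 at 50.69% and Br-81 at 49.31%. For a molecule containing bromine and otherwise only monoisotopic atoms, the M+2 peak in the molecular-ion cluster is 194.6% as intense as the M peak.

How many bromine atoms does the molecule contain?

2

With n Br atoms, P(M+2)/P(M) = C(n,1)·p^(n−1)q / p^n = n·q/p = n · 0.4931/0.5069.
n = 1.946 × 0.5069/0.4931 = 2.00 ≈ 2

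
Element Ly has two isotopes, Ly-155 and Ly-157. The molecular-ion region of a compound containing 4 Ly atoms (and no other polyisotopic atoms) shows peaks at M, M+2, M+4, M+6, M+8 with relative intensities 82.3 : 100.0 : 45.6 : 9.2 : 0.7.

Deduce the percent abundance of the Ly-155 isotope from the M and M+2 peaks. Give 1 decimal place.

If p is the fraction of Ly that is Ly-155, then I(M+2)/I(M) = [C(4,1)·p^3·(1−p)] / p^4 = 4·(1−p)/p = 100.0/82.3 = 1.2151
(1−p)/p = 1.2151/4 = 0.3038  ⇒  p = 1/(1 + 0.3038) = 0.7670
Ly-155: 76.7%, Ly-157: 23.3%.

76.7%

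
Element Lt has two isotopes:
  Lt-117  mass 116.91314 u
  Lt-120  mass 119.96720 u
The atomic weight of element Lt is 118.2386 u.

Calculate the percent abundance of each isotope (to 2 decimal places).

Lt-117: 56.60%, Lt-120: 43.40%

Let x be the fractional abundance of Lt-117; then Lt-120 has abundance 1 − x.
116.91314·x + 119.96720·(1 − x) = 118.2386
(116.91314 − 119.96720)·x = 118.2386 − 119.96720
x = -1.72860 / -3.05406 = 0.56600 → 56.60% Lt-117, 43.40% Lt-120.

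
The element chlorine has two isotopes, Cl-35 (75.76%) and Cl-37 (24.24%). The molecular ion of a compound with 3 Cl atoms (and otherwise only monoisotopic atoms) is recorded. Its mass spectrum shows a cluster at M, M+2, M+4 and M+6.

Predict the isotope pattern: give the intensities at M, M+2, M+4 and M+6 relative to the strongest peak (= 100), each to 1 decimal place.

100.0 : 96.0 : 30.7 : 3.3

The 3 Cl atoms are independent, so intensities follow the terms of (0.7576 + 0.2424)^3.
P(M) = 0.7576^3 = 0.434830
P(M+2) = 3 × 0.7576^2 × 0.2424^1 = 0.417382
P(M+4) = 3 × 0.7576^1 × 0.2424^2 = 0.133545
P(M+6) = 0.2424^3 = 0.014243
The M peak is largest (0.434830); scaling to 100 gives 100.0 : 96.0 : 30.7 : 3.3.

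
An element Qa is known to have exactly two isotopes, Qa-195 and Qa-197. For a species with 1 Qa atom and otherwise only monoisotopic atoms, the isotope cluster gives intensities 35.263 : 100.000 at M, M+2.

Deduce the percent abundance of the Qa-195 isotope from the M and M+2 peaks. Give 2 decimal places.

26.07%

Write p for the Qa-195 fraction. I(M+2)/I(M) = [C(1,1)·p^0·(1−p)] / p^1 = 1·(1−p)/p = 100.000/35.263 = 2.8358
(1−p)/p = 2.8358/1 = 2.8358  ⇒  p = 1/(1 + 2.8358) = 0.2607
Qa-195: 26.07%, Qa-197: 73.93%.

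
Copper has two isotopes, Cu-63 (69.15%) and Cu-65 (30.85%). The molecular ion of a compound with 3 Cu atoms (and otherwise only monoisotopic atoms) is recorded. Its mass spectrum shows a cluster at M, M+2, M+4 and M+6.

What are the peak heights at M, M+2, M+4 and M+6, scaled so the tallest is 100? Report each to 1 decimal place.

Expanding (0.6915 + 0.3085)^3:
P(M) = 0.6915^3 = 0.330656
P(M+2) = 3 × 0.6915^2 × 0.3085^1 = 0.442548
P(M+4) = 3 × 0.6915^1 × 0.3085^2 = 0.197435
P(M+6) = 0.3085^3 = 0.029361
The M+2 peak is largest (0.442548); scaling to 100 gives 74.7 : 100.0 : 44.6 : 6.6.

74.7 : 100.0 : 44.6 : 6.6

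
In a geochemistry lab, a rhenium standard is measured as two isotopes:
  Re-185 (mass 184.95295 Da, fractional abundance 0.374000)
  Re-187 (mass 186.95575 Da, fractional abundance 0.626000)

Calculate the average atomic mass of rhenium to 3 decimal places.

Weight each isotope mass by its fractional abundance: 0.374000 × 184.95295 + 0.626000 × 186.95575
= 69.172403 + 117.034300 = 186.206703 Da

186.207 Da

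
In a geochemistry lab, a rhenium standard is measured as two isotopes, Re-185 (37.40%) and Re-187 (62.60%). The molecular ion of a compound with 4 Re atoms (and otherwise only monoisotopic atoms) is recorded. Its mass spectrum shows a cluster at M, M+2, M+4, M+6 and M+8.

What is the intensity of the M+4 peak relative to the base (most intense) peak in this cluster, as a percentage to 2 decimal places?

Term probabilities: M 0.0196, M+2 0.1310, M+4 0.3289, M+6 0.3670, M+8 0.1536. Base peak = M+6.
P(M+6) = C(4,3) × 0.3740^1 × 0.6260^3 = 4 × 0.3740 × 0.24531438 = 0.366990 (base)
P(M+4) = C(4,2) × 0.3740^2 × 0.6260^2 = 6 × 0.139876 × 0.391876 = 0.328884
Relative intensity = 0.328884 / 0.366990 × 100 = 89.62

89.62%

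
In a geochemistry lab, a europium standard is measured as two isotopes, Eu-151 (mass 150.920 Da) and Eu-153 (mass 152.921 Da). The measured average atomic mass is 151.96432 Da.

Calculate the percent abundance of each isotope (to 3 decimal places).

Eu-151: 47.810%, Eu-153: 52.190%

With x = fraction of Eu-151 (so Eu-153 is 1 − x):
150.920·x + 152.921·(1 − x) = 151.96432
(150.920 − 152.921)·x = 151.96432 − 152.921
x = -0.95668 / -2.001 = 0.47810 → 47.810% Eu-151, 52.190% Eu-153.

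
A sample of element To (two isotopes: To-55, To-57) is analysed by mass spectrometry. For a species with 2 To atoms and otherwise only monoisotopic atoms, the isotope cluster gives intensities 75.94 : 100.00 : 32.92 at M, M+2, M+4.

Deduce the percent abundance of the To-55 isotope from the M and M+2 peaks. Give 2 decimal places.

If p is the fraction of To that is To-55, then I(M+2)/I(M) = [C(2,1)·p^1·(1−p)] / p^2 = 2·(1−p)/p = 100.00/75.94 = 1.3168
(1−p)/p = 1.3168/2 = 0.6584  ⇒  p = 1/(1 + 0.6584) = 0.6030
To-55: 60.30%, To-57: 39.70%.

60.30%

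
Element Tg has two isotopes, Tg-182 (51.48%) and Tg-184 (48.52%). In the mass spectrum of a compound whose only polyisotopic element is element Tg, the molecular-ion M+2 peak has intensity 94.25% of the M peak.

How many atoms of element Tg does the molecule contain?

With n Tg atoms, P(M+2)/P(M) = C(n,1)·p^(n−1)q / p^n = n·q/p = n · 0.4852/0.5148.
n = 0.9425 × 0.5148/0.4852 = 1.00 ≈ 1

1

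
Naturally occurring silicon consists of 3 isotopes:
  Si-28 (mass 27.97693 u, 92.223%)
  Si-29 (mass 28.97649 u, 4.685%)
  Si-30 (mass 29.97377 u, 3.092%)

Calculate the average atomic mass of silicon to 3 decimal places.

Ar = Σ fᵢ·mᵢ = 0.92223 × 27.97693 + 0.04685 × 28.97649 + 0.03092 × 29.97377
= 25.801164 + 1.357549 + 0.926789 = 28.085502 u

28.086 u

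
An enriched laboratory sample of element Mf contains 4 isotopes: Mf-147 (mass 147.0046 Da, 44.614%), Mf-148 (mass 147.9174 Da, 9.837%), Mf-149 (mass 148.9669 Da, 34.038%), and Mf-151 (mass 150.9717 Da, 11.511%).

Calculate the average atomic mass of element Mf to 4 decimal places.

Weight each isotope mass by its fractional abundance: 0.44614 × 147.0046 + 0.09837 × 147.9174 + 0.34038 × 148.9669 + 0.11511 × 150.9717
= 65.58463 + 14.55063 + 50.70535 + 17.37835 = 148.21896 Da

148.2190 Da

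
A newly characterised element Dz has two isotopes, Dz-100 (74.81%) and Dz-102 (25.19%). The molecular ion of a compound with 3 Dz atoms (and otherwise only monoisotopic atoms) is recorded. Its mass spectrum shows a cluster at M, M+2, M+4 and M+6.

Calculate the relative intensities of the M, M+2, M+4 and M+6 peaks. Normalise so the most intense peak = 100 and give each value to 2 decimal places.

The 3 Dz atoms are independent, so intensities follow the terms of (0.7481 + 0.2519)^3.
P(M) = 0.7481^3 = 0.418677
P(M+2) = 3 × 0.7481^2 × 0.2519^1 = 0.422930
P(M+4) = 3 × 0.7481^1 × 0.2519^2 = 0.142409
P(M+6) = 0.2519^3 = 0.015984
The M+2 peak is largest (0.422930); scaling to 100 gives 98.99 : 100.00 : 33.67 : 3.78.

98.99 : 100.00 : 33.67 : 3.78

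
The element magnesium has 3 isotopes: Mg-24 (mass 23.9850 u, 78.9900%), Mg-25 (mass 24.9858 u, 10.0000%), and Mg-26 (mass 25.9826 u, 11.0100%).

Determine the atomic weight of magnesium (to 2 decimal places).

Weight each isotope mass by its fractional abundance: 0.789900 × 23.9850 + 0.100000 × 24.9858 + 0.110100 × 25.9826
= 18.94575 + 2.49858 + 2.86068 = 24.30501 u

24.31 u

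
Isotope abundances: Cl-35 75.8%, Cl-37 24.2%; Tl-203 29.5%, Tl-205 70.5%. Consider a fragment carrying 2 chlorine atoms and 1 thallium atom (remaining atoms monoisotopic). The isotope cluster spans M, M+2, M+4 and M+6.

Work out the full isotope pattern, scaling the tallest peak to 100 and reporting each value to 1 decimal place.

33.0 : 100.0 : 53.8 : 8.0

Chlorine pattern (n=2): 0.574564 : 0.366872 : 0.058564
Thallium pattern (n=1): 0.2950 : 0.7050
Convolve the two distributions (both contribute in 2-u steps):
  M: 0.574564×0.2950 = 0.169496
  M+2: 0.574564×0.7050 + 0.366872×0.2950 = 0.513295
  M+4: 0.366872×0.7050 + 0.058564×0.2950 = 0.275921
  M+6: 0.058564×0.7050 = 0.041288
Scale to base peak (0.513295) = 100: 33.0 : 100.0 : 53.8 : 8.0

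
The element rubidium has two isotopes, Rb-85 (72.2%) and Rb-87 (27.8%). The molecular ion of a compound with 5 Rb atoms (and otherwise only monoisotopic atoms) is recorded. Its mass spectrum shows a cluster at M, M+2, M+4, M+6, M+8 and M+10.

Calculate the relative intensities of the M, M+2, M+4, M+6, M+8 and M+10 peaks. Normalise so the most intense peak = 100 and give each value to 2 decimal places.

51.94 : 100.00 : 77.01 : 29.65 : 5.71 : 0.44

Expanding (0.722 + 0.278)^5:
P(M) = 0.722^5 = 0.196194
P(M+2) = 5 × 0.722^4 × 0.278^1 = 0.377714
P(M+4) = 10 × 0.722^3 × 0.278^2 = 0.290872
P(M+6) = 10 × 0.722^2 × 0.278^3 = 0.111998
P(M+8) = 5 × 0.722^1 × 0.278^4 = 0.021562
P(M+10) = 0.278^5 = 0.001660
The M+2 peak is largest (0.377714); scaling to 100 gives 51.94 : 100.00 : 77.01 : 29.65 : 5.71 : 0.44.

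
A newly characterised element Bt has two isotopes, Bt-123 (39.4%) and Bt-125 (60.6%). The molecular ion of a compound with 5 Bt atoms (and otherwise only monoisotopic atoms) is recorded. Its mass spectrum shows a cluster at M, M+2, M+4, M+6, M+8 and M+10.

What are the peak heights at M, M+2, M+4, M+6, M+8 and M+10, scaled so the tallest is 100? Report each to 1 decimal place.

The 5 Bt atoms are independent, so intensities follow the terms of (0.394 + 0.606)^5.
P(M) = 0.394^5 = 0.009495
P(M+2) = 5 × 0.394^4 × 0.606^1 = 0.073018
P(M+4) = 10 × 0.394^3 × 0.606^2 = 0.224612
P(M+6) = 10 × 0.394^2 × 0.606^3 = 0.345470
P(M+8) = 5 × 0.394^1 × 0.606^4 = 0.265679
P(M+10) = 0.606^5 = 0.081727
The M+6 peak is largest (0.345470); scaling to 100 gives 2.7 : 21.1 : 65.0 : 100.0 : 76.9 : 23.7.

2.7 : 21.1 : 65.0 : 100.0 : 76.9 : 23.7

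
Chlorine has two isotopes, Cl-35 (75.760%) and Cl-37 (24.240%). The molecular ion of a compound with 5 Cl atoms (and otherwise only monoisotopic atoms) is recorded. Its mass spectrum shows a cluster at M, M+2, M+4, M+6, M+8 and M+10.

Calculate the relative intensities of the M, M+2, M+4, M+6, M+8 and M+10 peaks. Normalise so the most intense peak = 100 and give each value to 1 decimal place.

Expanding (0.75760 + 0.24240)^5:
P(M) = 0.75760^5 = 0.249574
P(M+2) = 5 × 0.75760^4 × 0.24240^1 = 0.399266
P(M+4) = 10 × 0.75760^3 × 0.24240^2 = 0.255497
P(M+6) = 10 × 0.75760^2 × 0.24240^3 = 0.081748
P(M+8) = 5 × 0.75760^1 × 0.24240^4 = 0.013078
P(M+10) = 0.24240^5 = 0.000837
The M+2 peak is largest (0.399266); scaling to 100 gives 62.5 : 100.0 : 64.0 : 20.5 : 3.3 : 0.2.

62.5 : 100.0 : 64.0 : 20.5 : 3.3 : 0.2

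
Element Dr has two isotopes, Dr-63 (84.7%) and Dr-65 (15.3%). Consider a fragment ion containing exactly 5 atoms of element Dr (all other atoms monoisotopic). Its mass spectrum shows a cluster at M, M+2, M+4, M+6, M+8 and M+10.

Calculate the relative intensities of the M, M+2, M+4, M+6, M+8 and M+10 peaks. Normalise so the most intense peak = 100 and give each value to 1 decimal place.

100.0 : 90.3 : 32.6 : 5.9 : 0.5 : 0.0

Each Dr atom is independently Dr-63 (p = 0.847) or Dr-65 (q = 0.153); the cluster is the binomial expansion (p + q)^5.
P(M) = 0.847^5 = 0.435930
P(M+2) = 5 × 0.847^4 × 0.153^1 = 0.393727
P(M+4) = 10 × 0.847^3 × 0.153^2 = 0.142244
P(M+6) = 10 × 0.847^2 × 0.153^3 = 0.025695
P(M+8) = 5 × 0.847^1 × 0.153^4 = 0.002321
P(M+10) = 0.153^5 = 0.000084
The M peak is largest (0.435930); scaling to 100 gives 100.0 : 90.3 : 32.6 : 5.9 : 0.5 : 0.0.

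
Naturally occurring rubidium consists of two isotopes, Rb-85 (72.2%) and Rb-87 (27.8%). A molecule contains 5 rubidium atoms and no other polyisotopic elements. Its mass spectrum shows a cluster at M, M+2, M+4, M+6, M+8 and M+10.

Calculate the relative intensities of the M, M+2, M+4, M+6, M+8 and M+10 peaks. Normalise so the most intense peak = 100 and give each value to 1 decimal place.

51.9 : 100.0 : 77.0 : 29.7 : 5.7 : 0.4

Expanding (0.722 + 0.278)^5:
P(M) = 0.722^5 = 0.196194
P(M+2) = 5 × 0.722^4 × 0.278^1 = 0.377714
P(M+4) = 10 × 0.722^3 × 0.278^2 = 0.290872
P(M+6) = 10 × 0.722^2 × 0.278^3 = 0.111998
P(M+8) = 5 × 0.722^1 × 0.278^4 = 0.021562
P(M+10) = 0.278^5 = 0.001660
The M+2 peak is largest (0.377714); scaling to 100 gives 51.9 : 100.0 : 77.0 : 29.7 : 5.7 : 0.4.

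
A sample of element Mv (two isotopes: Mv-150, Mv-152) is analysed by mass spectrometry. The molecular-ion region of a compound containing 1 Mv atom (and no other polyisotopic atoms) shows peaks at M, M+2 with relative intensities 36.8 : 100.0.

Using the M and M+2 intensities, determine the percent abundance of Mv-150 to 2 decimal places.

26.90%

Let p = fractional abundance of Mv-150. I(M+2)/I(M) = [C(1,1)·p^0·(1−p)] / p^1 = 1·(1−p)/p = 100.0/36.8 = 2.7174
(1−p)/p = 2.7174/1 = 2.7174  ⇒  p = 1/(1 + 2.7174) = 0.2690
Mv-150: 26.90%, Mv-152: 73.10%.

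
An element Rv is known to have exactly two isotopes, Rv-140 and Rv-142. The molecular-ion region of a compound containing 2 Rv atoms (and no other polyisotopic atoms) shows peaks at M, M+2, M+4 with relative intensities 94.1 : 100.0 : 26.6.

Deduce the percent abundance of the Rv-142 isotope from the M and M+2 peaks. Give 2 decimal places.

34.70%

Let p = fractional abundance of Rv-140. I(M+2)/I(M) = [C(2,1)·p^1·(1−p)] / p^2 = 2·(1−p)/p = 100.0/94.1 = 1.0627
(1−p)/p = 1.0627/2 = 0.5313  ⇒  p = 1/(1 + 0.5313) = 0.6530
Rv-140: 65.30%, Rv-142: 34.70%.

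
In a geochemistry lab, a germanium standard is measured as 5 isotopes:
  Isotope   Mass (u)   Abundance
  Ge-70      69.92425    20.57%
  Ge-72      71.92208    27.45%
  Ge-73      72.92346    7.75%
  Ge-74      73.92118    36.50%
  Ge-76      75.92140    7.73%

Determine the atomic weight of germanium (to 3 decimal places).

72.628 u

Ar = Σ fᵢ·mᵢ = 0.2057 × 69.92425 + 0.2745 × 71.92208 + 0.0775 × 72.92346 + 0.3650 × 73.92118 + 0.0773 × 75.92140
= 14.383418 + 19.742611 + 5.651568 + 26.981231 + 5.868724 = 72.627552 u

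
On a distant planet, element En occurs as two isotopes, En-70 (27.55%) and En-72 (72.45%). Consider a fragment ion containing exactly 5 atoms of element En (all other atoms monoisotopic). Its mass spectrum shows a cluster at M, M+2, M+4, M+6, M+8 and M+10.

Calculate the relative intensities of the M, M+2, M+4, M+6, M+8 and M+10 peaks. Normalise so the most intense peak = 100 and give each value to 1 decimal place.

Each En atom is independently En-70 (p = 0.2755) or En-72 (q = 0.7245); the cluster is the binomial expansion (p + q)^5.
P(M) = 0.2755^5 = 0.001587
P(M+2) = 5 × 0.2755^4 × 0.7245^1 = 0.020869
P(M+4) = 10 × 0.2755^3 × 0.7245^2 = 0.109759
P(M+6) = 10 × 0.2755^2 × 0.7245^3 = 0.288641
P(M+8) = 5 × 0.2755^1 × 0.7245^4 = 0.379529
P(M+10) = 0.7245^5 = 0.199614
The M+8 peak is largest (0.379529); scaling to 100 gives 0.4 : 5.5 : 28.9 : 76.1 : 100.0 : 52.6.

0.4 : 5.5 : 28.9 : 76.1 : 100.0 : 52.6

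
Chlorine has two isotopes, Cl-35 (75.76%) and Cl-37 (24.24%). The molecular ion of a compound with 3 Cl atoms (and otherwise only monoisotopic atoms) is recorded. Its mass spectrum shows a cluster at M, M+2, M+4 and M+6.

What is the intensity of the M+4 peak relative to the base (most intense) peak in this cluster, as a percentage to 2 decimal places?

(0.7576 + 0.2424)^3 gives M 0.4348, M+2 0.4174, M+4 0.1335, M+6 0.0142; the largest is M.
P(M) = C(3,0) × 0.7576^3 × 0.2424^0 = 1 × 0.4348304 × 1.0000 = 0.434830 (base)
P(M+4) = C(3,2) × 0.7576^1 × 0.2424^2 = 3 × 0.7576 × 0.05875776 = 0.133545
Relative intensity = 0.133545 / 0.434830 × 100 = 30.71

30.71%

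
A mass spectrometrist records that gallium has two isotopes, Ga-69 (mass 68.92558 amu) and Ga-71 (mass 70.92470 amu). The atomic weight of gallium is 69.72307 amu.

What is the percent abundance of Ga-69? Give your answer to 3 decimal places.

Let x be the fractional abundance of Ga-69; then Ga-71 has abundance 1 − x.
68.92558·x + 70.92470·(1 − x) = 69.72307
(68.92558 − 70.92470)·x = 69.72307 − 70.92470
x = -1.20163 / -1.99912 = 0.60108 → 60.108% Ga-69, 39.892% Ga-71.

60.108%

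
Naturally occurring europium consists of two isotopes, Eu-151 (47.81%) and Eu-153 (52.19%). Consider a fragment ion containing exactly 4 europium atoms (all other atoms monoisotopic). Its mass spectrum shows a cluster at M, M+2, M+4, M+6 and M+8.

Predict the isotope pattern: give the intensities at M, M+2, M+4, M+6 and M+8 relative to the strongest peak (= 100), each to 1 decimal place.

Each Eu atom is independently Eu-151 (p = 0.4781) or Eu-153 (q = 0.5219); the cluster is the binomial expansion (p + q)^4.
P(M) = 0.4781^4 = 0.052249
P(M+2) = 4 × 0.4781^3 × 0.5219^1 = 0.228141
P(M+4) = 6 × 0.4781^2 × 0.5219^2 = 0.373563
P(M+6) = 4 × 0.4781^1 × 0.5219^3 = 0.271857
P(M+8) = 0.5219^4 = 0.074191
The M+4 peak is largest (0.373563); scaling to 100 gives 14.0 : 61.1 : 100.0 : 72.8 : 19.9.

14.0 : 61.1 : 100.0 : 72.8 : 19.9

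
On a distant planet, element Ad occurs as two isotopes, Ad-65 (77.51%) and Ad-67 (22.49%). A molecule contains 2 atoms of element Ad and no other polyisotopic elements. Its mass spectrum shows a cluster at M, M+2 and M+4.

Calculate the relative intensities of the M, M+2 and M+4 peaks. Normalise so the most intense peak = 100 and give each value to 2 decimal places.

100.00 : 58.03 : 8.42

Each Ad atom is independently Ad-65 (p = 0.7751) or Ad-67 (q = 0.2249); the cluster is the binomial expansion (p + q)^2.
P(M) = 0.7751^2 = 0.600780
P(M+2) = 2 × 0.7751^1 × 0.2249^1 = 0.348640
P(M+4) = 0.2249^2 = 0.050580
The M peak is largest (0.600780); scaling to 100 gives 100.00 : 58.03 : 8.42.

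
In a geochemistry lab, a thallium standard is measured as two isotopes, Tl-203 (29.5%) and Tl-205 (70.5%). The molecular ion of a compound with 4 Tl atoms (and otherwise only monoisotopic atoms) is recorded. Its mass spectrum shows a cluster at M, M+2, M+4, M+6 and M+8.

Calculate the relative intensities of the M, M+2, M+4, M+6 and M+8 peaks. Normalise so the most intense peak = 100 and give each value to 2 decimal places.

The 4 Tl atoms are independent, so intensities follow the terms of (0.295 + 0.705)^4.
P(M) = 0.295^4 = 0.007573
P(M+2) = 4 × 0.295^3 × 0.705^1 = 0.072396
P(M+4) = 6 × 0.295^2 × 0.705^2 = 0.259522
P(M+6) = 4 × 0.295^1 × 0.705^3 = 0.413475
P(M+8) = 0.705^4 = 0.247034
The M+6 peak is largest (0.413475); scaling to 100 gives 1.83 : 17.51 : 62.77 : 100.00 : 59.75.

1.83 : 17.51 : 62.77 : 100.00 : 59.75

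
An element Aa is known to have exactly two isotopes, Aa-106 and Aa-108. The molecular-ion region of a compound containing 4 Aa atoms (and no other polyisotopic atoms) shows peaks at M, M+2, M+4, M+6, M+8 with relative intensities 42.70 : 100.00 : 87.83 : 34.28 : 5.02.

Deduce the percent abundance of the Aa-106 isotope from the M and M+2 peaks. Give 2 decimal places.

63.07%

If p is the fraction of Aa that is Aa-106, then I(M+2)/I(M) = [C(4,1)·p^3·(1−p)] / p^4 = 4·(1−p)/p = 100.00/42.70 = 2.3419
(1−p)/p = 2.3419/4 = 0.5855  ⇒  p = 1/(1 + 0.5855) = 0.6307
Aa-106: 63.07%, Aa-108: 36.93%.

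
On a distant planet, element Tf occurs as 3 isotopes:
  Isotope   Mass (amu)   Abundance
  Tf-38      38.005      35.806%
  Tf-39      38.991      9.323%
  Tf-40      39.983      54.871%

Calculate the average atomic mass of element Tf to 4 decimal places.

39.1823 amu

Weight each isotope mass by its fractional abundance: 0.35806 × 38.005 + 0.09323 × 38.991 + 0.54871 × 39.983
= 13.60807 + 3.63513 + 21.93907 = 39.18227 amu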